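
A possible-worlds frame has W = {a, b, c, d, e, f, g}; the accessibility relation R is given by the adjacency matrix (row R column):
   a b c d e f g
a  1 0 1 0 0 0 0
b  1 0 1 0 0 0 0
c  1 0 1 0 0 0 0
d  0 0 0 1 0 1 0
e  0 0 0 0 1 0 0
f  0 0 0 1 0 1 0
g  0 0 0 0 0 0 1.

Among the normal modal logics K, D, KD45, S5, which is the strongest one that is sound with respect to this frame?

KD45

Serial (axiom D): yes — every world has a successor (e.g. a R a).
Euclidean (axiom 5): yes — any two successors of a common world are R-related.
Transitive (axiom 4): yes — every two-step R-path is closed by a direct edge.
Reflexive (axiom T): no — b is not related to itself.
So F validates K, D, KD45; S5 would additionally require R to be reflexive. The strongest is KD45.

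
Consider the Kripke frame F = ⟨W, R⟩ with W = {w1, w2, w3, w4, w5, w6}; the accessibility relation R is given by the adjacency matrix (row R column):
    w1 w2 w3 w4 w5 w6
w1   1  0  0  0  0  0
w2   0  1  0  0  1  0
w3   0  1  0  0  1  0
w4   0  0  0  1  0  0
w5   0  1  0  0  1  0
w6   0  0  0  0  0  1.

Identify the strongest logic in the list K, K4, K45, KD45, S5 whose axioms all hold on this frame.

Transitive (axiom 4): yes — every two-step R-path is closed by a direct edge.
Euclidean (axiom 5): yes — any two successors of a common world are R-related.
Serial (axiom D): yes — every world has a successor (e.g. w1 R w1).
Reflexive (axiom T): no — w3 is not related to itself.
So F validates K, K4, K45, KD45; S5 would additionally require R to be reflexive. The strongest is KD45.

KD45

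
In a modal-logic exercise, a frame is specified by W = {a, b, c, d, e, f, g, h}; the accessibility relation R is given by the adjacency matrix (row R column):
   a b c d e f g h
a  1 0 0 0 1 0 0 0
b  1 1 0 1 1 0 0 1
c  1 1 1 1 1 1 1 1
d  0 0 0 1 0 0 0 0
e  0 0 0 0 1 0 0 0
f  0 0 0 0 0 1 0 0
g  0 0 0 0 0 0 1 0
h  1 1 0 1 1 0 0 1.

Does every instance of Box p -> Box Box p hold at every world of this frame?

Yes

The schema 4 characterises exactly the transitive frames.
Transitive: yes — every two-step R-path is closed by a direct edge.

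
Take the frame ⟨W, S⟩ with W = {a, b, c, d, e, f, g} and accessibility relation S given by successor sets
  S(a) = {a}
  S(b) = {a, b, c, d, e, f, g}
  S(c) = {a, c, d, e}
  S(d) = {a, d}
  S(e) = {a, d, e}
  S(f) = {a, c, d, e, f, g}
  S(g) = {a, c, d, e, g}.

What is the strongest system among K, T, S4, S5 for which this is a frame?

S4

Reflexive (axiom T): yes — every world is S-related to itself.
Transitive (axiom 4): yes — every two-step S-path is closed by a direct edge.
Euclidean (axiom 5): no — b S a and b S c, but not a S c.
So F validates K, T, S4; S5 would additionally require S to be Euclidean. The strongest is S4.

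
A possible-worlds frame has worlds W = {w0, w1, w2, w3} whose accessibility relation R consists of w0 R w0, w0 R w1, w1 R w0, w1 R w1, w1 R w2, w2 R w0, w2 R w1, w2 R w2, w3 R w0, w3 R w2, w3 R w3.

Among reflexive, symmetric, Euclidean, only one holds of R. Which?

Reflexive: yes — every world is R-related to itself.
Symmetric: no — w2 R w0 but not w0 R w2.
Euclidean: no — w1 R w0 and w1 R w2, but not w0 R w2.
Only reflexive holds.

reflexive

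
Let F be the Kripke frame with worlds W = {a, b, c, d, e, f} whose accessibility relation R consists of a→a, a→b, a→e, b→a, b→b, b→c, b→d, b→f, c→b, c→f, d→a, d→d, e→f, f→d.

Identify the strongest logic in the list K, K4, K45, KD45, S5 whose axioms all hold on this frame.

K

Transitive (axiom 4): no — a R b and b R c, but not a R c.
Euclidean (axiom 5): no — a R b and a R e, but not b R e.
Serial (axiom D): yes — every world has a successor (e.g. a R a).
Reflexive (axiom T): no — c is not related to itself.
So F validates K; K4 would additionally require R to be transitive. The strongest is K.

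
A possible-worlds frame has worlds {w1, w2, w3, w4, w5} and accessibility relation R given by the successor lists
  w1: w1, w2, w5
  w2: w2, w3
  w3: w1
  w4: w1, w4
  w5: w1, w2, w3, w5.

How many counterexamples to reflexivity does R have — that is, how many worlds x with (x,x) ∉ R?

1

Enumerating: w3.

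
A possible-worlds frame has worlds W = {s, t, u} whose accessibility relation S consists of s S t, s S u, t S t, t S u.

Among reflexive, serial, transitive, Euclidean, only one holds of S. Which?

Reflexive: no — s is not related to itself.
Serial: no — u has no S-successor.
Transitive: yes — every two-step S-path is closed by a direct edge.
Euclidean: no — s S u and s S t, but not u S t.
Only transitive holds.

transitive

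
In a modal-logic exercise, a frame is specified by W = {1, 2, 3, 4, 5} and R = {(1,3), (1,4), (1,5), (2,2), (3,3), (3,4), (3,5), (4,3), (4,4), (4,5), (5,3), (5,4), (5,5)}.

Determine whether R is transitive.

Yes

Transitive: yes — every two-step R-path is closed by a direct edge.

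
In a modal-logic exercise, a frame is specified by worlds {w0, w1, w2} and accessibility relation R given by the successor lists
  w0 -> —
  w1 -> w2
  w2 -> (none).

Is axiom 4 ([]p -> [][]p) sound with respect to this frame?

Axiom 4 corresponds to the accessibility relation being transitive.
Transitive: yes — every two-step R-path is closed by a direct edge.

Yes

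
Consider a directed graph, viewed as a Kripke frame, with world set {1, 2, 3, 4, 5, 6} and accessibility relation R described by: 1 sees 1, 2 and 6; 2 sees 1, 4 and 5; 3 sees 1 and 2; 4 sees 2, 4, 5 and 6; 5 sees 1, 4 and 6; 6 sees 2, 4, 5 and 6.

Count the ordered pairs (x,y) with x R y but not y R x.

6

Enumerating: (1,6), (2,5), (3,1), (3,2), (5,1), (6,2).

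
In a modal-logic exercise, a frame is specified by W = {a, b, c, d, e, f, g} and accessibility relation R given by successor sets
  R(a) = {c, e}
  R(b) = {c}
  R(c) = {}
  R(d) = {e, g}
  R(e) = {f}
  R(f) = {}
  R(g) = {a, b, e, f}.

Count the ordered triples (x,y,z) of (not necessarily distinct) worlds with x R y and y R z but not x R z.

7

Enumerating: (a,e,f), (d,e,f), (d,g,a), (d,g,b), (d,g,f), (g,a,c), (g,b,c).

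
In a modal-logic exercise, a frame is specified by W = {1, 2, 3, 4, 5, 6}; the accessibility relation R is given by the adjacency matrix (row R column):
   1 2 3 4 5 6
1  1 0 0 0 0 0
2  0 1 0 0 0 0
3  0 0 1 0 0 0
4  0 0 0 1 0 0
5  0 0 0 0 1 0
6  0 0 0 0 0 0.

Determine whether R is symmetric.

Yes

Symmetric: yes — every pair in R has its reverse in R.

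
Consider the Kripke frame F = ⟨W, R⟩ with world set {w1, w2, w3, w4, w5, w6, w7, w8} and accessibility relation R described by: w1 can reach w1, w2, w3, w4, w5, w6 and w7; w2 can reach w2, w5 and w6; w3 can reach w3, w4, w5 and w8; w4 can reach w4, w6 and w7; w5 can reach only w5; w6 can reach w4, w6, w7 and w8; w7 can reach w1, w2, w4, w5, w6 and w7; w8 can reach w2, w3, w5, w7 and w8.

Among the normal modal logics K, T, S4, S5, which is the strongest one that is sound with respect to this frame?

Reflexive (axiom T): yes — every world is R-related to itself.
Transitive (axiom 4): no — w1 R w3 and w3 R w8, but not w1 R w8.
Euclidean (axiom 5): no — w1 R w2 and w1 R w3, but not w2 R w3.
So F validates K, T; S4 would additionally require R to be transitive. The strongest is T.

T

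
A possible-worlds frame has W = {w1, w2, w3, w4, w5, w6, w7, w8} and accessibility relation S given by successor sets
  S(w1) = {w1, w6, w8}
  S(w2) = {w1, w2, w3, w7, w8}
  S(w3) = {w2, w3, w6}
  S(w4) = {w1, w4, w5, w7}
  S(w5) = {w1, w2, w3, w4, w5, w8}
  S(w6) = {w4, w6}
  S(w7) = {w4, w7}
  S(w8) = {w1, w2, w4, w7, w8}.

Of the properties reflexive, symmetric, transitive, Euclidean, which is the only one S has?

Reflexive: yes — every world is S-related to itself.
Symmetric: no — w1 S w6 but not w6 S w1.
Transitive: no — w1 S w6 and w6 S w4, but not w1 S w4.
Euclidean: no — w1 S w6 and w1 S w8, but not w6 S w8.
Only reflexive holds.

reflexive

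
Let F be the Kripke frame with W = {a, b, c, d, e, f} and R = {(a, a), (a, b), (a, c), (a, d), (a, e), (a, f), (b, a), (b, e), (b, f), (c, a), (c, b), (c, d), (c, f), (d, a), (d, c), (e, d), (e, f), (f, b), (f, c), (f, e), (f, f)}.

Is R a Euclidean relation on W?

No

Euclidean: no — a R b and a R c, but not b R c.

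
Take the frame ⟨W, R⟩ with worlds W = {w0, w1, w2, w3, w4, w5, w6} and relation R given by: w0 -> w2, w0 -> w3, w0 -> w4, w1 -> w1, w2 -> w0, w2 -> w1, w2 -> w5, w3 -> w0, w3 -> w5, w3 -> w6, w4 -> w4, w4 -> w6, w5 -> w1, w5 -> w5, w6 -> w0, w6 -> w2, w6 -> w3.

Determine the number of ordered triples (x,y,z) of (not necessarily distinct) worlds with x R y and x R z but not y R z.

29

Enumerating: (w0,w2,w2), (w0,w2,w3), (w0,w2,w4), (w0,w3,w2), (w0,w3,w3), (w0,w3,w4), (w0,w4,w2), (w0,w4,w3), (w2,w0,w0), (w2,w0,w1), (w2,w0,w5), (w2,w1,w0), … and 17 more.
Total: 29.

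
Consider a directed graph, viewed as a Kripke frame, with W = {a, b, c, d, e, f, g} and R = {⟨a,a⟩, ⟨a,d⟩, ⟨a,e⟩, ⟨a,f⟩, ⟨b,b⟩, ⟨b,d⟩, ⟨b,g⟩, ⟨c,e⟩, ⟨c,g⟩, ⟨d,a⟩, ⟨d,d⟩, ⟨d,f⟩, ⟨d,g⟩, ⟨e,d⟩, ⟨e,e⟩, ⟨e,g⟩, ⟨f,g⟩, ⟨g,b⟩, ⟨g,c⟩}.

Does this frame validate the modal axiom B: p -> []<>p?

Axiom B corresponds to the accessibility relation being symmetric.
Symmetric: no — a R e but not e R a.

No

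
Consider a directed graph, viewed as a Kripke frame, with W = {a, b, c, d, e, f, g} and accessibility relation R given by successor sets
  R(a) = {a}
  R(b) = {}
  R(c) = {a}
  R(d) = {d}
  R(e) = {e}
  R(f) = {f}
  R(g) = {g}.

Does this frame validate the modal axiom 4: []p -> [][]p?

Axiom 4 corresponds to the accessibility relation being transitive.
Transitive: yes — every two-step R-path is closed by a direct edge.

Yes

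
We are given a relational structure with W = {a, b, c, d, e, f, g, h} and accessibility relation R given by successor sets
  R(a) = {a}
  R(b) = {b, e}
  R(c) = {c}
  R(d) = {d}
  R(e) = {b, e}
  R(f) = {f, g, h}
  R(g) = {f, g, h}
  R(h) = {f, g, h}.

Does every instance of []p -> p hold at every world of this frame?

Yes

By correspondence theory, T is valid on a frame iff R is reflexive.
Reflexive: yes — every world is R-related to itself.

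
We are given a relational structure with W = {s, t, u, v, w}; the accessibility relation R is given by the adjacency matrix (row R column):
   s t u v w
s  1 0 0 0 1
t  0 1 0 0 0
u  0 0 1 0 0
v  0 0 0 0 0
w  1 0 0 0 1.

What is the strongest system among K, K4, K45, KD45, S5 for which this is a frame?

Transitive (axiom 4): yes — every two-step R-path is closed by a direct edge.
Euclidean (axiom 5): yes — any two successors of a common world are R-related.
Serial (axiom D): no — v has no R-successor.
Reflexive (axiom T): no — v is not related to itself.
So F validates K, K4, K45; KD45 would additionally require R to be serial. The strongest is K45.

K45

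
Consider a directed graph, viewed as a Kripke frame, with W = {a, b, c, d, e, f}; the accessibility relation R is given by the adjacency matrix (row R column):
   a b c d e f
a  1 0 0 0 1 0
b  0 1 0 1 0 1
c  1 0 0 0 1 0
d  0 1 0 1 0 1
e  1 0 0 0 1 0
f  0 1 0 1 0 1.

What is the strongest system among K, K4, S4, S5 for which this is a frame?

Transitive (axiom 4): yes — every two-step R-path is closed by a direct edge.
Reflexive (axiom T): no — c is not related to itself.
Euclidean (axiom 5): yes — any two successors of a common world are R-related.
So F validates K, K4; S4 would additionally require R to be reflexive. The strongest is K4.

K4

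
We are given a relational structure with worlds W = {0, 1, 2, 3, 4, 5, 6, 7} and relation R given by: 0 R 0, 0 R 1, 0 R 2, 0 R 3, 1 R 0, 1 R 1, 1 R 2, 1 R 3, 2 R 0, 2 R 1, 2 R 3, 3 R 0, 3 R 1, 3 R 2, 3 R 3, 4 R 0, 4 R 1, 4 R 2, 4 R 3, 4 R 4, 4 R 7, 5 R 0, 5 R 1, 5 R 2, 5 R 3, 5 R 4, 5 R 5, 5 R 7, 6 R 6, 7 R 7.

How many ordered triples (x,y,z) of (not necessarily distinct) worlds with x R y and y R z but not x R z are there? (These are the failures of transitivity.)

3

Enumerating: (2,0,2), (2,1,2), (2,3,2).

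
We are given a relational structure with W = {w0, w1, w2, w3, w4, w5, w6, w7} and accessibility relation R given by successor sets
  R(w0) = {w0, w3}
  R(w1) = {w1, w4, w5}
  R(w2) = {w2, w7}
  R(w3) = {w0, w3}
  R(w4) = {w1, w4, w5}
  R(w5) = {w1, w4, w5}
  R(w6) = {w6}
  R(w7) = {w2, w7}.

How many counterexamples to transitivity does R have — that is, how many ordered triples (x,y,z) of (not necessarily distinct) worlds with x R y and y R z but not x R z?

R is transitive; there are no such tuples.

0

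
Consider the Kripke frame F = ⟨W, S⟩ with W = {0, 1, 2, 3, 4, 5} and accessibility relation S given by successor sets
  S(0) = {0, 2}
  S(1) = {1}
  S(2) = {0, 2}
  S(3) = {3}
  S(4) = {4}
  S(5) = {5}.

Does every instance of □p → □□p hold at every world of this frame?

By correspondence theory, 4 is valid on a frame iff S is transitive.
Transitive: yes — every two-step S-path is closed by a direct edge.

Yes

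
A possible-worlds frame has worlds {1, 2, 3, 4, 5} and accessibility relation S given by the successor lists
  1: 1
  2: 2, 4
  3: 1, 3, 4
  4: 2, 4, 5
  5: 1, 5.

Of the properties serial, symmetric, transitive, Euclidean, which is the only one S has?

Serial: yes — every world has a successor (e.g. 1 S 1).
Symmetric: no — 3 S 1 but not 1 S 3.
Transitive: no — 2 S 4 and 4 S 5, but not 2 S 5.
Euclidean: no — 3 S 1 and 3 S 4, but not 1 S 4.
Only serial holds.

serial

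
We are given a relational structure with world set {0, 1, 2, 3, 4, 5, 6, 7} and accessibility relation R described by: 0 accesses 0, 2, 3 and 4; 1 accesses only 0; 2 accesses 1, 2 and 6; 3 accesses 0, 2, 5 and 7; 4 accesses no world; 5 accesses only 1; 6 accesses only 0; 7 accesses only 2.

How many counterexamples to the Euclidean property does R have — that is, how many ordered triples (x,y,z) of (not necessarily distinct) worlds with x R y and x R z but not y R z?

28

Enumerating: (0,2,0), (0,2,3), (0,2,4), (0,3,3), (0,3,4), (0,4,0), (0,4,2), (0,4,3), (0,4,4), (2,1,1), (2,1,2), (2,1,6), … and 16 more.
Total: 28.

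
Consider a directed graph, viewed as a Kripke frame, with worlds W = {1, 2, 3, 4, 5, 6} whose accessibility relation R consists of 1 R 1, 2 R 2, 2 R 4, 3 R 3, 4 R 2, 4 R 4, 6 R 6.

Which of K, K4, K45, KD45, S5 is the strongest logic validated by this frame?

Transitive (axiom 4): yes — every two-step R-path is closed by a direct edge.
Euclidean (axiom 5): yes — any two successors of a common world are R-related.
Serial (axiom D): no — 5 has no R-successor.
Reflexive (axiom T): no — 5 is not related to itself.
So F validates K, K4, K45; KD45 would additionally require R to be serial. The strongest is K45.

K45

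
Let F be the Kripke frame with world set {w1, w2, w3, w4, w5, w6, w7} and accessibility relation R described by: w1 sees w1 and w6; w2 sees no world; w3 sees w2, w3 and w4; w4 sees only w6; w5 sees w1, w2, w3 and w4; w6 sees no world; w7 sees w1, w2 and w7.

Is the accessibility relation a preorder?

Reflexive: no — w2 is not related to itself.
Transitive: no — w3 R w4 and w4 R w6, but not w3 R w6.
So R is not a preorder.

No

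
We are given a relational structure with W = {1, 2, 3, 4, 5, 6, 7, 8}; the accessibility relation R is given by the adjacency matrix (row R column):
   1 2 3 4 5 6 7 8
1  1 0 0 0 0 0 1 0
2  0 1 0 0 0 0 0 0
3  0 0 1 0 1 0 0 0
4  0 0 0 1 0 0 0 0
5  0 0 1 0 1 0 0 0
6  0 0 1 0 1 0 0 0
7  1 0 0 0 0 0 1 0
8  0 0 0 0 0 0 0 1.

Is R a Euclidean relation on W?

Euclidean: yes — any two successors of a common world are R-related.

Yes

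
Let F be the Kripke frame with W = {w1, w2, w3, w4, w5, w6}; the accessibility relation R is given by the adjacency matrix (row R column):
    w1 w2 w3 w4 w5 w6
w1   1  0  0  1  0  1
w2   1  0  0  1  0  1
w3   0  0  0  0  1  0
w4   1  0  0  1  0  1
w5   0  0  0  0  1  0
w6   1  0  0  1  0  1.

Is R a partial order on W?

No

Reflexive: no — w2 is not related to itself.
Transitive: yes — every two-step R-path is closed by a direct edge.
Antisymmetric: no — w1 R w4 and w4 R w1 with w1 ≠ w4.
So R is not a partial order.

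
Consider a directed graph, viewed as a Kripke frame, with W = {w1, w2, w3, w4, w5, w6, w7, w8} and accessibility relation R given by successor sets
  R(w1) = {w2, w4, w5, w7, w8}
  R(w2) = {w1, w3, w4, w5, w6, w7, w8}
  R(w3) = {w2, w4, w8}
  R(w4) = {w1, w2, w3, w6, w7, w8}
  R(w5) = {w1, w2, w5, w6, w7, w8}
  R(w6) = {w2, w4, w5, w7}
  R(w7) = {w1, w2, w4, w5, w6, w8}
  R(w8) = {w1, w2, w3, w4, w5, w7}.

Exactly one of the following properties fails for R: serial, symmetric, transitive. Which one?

transitive

Serial: yes — every world has a successor (e.g. w1 R w2).
Symmetric: yes — every pair in R has its reverse in R.
Transitive: no — w1 R w2 and w2 R w3, but not w1 R w3.
Only transitive fails.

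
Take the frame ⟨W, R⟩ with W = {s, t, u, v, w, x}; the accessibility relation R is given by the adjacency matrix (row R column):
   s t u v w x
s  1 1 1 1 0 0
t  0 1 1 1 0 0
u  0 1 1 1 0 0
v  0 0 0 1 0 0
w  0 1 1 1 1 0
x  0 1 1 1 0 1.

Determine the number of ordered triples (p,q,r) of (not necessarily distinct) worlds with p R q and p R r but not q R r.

19

Enumerating: (s,t,s), (s,u,s), (s,v,s), (s,v,t), (s,v,u), (t,v,t), (t,v,u), (u,v,t), (u,v,u), (w,t,w), (w,u,w), (w,v,t), … and 7 more.
Total: 19.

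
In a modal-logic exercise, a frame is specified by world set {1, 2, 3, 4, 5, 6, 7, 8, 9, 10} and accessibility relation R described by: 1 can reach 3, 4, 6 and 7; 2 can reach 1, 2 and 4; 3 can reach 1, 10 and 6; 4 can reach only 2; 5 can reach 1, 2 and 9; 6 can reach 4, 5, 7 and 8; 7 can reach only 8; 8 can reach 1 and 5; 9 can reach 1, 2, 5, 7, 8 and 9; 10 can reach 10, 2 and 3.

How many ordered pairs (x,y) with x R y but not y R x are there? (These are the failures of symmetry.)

Enumerating: (1,4), (1,6), (1,7), (10,2), (2,1), (3,6), (5,1), (5,2), (6,4), (6,5), (6,7), (6,8), … and 7 more.
Total: 19.

19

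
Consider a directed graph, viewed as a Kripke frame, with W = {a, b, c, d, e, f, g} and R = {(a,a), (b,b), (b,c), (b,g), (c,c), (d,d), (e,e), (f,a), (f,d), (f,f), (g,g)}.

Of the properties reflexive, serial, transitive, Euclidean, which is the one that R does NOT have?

Euclidean

Reflexive: yes — every world is R-related to itself.
Serial: yes — every world has a successor (e.g. a R a).
Transitive: yes — every two-step R-path is closed by a direct edge.
Euclidean: no — b R c and b R g, but not c R g.
Only Euclidean fails.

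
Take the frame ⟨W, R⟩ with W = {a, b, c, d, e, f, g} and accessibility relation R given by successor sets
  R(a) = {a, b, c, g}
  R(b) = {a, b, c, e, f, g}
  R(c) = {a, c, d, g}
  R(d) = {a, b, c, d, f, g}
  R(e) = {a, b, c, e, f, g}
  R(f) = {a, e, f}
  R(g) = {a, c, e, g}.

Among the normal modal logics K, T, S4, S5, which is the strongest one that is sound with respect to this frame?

Reflexive (axiom T): yes — every world is R-related to itself.
Transitive (axiom 4): no — a R b and b R e, but not a R e.
Euclidean (axiom 5): no — a R c and a R b, but not c R b.
So F validates K, T; S4 would additionally require R to be transitive. The strongest is T.

T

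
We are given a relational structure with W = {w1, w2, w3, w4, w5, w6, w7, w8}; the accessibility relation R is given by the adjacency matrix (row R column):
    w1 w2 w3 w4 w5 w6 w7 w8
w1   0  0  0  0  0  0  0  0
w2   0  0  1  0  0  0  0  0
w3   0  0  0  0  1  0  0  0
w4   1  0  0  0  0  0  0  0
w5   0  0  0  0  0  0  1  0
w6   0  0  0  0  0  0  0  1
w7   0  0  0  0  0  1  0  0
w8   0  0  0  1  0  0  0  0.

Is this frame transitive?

Transitive: no — w2 R w3 and w3 R w5, but not w2 R w5.

No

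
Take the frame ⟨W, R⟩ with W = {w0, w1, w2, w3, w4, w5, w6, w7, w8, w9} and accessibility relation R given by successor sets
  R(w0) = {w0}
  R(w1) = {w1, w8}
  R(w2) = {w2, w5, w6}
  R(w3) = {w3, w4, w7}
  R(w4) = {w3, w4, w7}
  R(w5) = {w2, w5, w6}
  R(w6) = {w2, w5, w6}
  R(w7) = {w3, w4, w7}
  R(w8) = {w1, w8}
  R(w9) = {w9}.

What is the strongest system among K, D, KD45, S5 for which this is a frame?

Serial (axiom D): yes — every world has a successor (e.g. w0 R w0).
Euclidean (axiom 5): yes — any two successors of a common world are R-related.
Transitive (axiom 4): yes — every two-step R-path is closed by a direct edge.
Reflexive (axiom T): yes — every world is R-related to itself.
So F validates K, D, KD45, S5. The strongest is S5.

S5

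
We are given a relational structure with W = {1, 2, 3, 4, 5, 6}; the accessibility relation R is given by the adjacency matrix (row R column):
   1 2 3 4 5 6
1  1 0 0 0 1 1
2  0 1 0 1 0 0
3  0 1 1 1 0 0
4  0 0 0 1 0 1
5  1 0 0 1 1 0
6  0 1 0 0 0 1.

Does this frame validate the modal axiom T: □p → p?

Yes

The schema T characterises exactly the reflexive frames.
Reflexive: yes — every world is R-related to itself.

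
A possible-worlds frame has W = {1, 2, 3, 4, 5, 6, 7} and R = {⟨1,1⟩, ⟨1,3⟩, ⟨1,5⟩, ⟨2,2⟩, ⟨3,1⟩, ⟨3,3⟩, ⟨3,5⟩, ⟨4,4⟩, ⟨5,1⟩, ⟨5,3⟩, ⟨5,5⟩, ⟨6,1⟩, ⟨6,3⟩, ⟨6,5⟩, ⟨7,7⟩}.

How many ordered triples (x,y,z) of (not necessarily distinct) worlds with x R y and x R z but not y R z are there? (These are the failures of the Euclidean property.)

R is Euclidean; there are no such tuples.

0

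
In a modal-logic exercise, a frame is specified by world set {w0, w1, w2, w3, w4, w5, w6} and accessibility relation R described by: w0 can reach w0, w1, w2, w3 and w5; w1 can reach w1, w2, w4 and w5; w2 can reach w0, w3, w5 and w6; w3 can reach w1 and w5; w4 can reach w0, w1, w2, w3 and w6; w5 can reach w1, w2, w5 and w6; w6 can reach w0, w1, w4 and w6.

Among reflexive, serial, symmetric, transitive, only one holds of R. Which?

Reflexive: no — w2 is not related to itself.
Serial: yes — every world has a successor (e.g. w0 R w0).
Symmetric: no — w0 R w1 but not w1 R w0.
Transitive: no — w0 R w1 and w1 R w4, but not w0 R w4.
Only serial holds.

serial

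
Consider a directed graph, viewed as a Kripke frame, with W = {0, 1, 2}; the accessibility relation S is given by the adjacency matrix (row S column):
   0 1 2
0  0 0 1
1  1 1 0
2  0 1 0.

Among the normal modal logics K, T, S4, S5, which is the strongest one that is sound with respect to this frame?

Reflexive (axiom T): no — 0 is not related to itself.
Transitive (axiom 4): no — 0 S 2 and 2 S 1, but not 0 S 1.
Euclidean (axiom 5): no — 0 S 2 and 0 S 2, but not 2 S 2.
So F validates K; T would additionally require S to be reflexive. The strongest is K.

K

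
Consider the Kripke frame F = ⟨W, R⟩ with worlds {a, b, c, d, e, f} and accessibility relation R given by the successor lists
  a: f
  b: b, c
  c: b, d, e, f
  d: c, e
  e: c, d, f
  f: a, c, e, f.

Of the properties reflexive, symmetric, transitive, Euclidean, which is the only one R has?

symmetric

Reflexive: no — a is not related to itself.
Symmetric: yes — every pair in R has its reverse in R.
Transitive: no — a R f and f R c, but not a R c.
Euclidean: no — c R b and c R d, but not b R d.
Only symmetric holds.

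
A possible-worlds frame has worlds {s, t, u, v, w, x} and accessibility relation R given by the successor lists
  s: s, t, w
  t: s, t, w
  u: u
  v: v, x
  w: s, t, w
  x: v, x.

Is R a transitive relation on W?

Transitive: yes — every two-step R-path is closed by a direct edge.

Yes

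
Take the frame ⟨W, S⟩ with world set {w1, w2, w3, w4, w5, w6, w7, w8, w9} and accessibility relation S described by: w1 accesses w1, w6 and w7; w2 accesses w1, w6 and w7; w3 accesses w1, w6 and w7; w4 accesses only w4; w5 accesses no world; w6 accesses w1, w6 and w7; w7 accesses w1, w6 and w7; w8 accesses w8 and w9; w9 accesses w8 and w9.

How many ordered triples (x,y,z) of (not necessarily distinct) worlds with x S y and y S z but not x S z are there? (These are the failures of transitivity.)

S is transitive; there are no such tuples.

0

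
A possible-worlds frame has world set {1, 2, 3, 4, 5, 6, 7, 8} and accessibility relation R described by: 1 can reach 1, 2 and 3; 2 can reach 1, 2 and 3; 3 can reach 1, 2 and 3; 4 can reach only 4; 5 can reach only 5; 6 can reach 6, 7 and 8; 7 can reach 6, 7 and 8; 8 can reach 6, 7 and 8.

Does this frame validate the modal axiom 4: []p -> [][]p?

Axiom 4 corresponds to the accessibility relation being transitive.
Transitive: yes — every two-step R-path is closed by a direct edge.

Yes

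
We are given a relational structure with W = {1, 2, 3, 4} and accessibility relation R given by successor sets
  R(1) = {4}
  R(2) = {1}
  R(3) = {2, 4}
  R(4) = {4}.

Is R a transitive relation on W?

Transitive: no — 2 R 1 and 1 R 4, but not 2 R 4.

No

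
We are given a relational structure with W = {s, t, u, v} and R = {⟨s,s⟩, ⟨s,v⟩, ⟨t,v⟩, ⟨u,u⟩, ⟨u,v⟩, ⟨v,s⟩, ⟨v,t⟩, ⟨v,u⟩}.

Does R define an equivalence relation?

No

Reflexive: no — t is not related to itself.
Symmetric: yes — every pair in R has its reverse in R.
Transitive: no — s R v and v R t, but not s R t.
So R is not an equivalence relation.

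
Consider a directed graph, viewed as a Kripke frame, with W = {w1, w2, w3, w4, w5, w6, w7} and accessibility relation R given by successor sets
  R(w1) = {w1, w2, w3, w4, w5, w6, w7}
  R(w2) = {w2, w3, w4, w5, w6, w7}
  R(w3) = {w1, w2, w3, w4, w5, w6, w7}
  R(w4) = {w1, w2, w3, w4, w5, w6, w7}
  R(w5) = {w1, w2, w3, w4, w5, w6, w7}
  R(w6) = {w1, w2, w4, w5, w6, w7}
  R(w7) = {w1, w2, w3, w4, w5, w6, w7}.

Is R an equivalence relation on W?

Reflexive: yes — every world is R-related to itself.
Symmetric: no — w1 R w2 but not w2 R w1.
Transitive: no — w2 R w3 and w3 R w1, but not w2 R w1.
So R is not an equivalence relation.

No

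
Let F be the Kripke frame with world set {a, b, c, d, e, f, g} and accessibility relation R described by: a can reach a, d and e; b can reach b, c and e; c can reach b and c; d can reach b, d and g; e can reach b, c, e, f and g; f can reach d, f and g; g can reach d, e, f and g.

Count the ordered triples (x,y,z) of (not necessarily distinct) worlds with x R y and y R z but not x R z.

20

Enumerating: (a,d,b), (a,d,g), (a,e,b), (a,e,c), (a,e,f), (a,e,g), (b,e,f), (b,e,g), (c,b,e), (d,b,c), (d,b,e), (d,g,e), … and 8 more.
Total: 20.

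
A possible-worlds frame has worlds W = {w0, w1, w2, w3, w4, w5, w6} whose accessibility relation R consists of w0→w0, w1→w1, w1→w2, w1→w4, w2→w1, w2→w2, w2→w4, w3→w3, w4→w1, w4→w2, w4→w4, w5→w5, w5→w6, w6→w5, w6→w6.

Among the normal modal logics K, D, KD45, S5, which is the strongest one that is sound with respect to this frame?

Serial (axiom D): yes — every world has a successor (e.g. w0 R w0).
Euclidean (axiom 5): yes — any two successors of a common world are R-related.
Transitive (axiom 4): yes — every two-step R-path is closed by a direct edge.
Reflexive (axiom T): yes — every world is R-related to itself.
So F validates K, D, KD45, S5. The strongest is S5.

S5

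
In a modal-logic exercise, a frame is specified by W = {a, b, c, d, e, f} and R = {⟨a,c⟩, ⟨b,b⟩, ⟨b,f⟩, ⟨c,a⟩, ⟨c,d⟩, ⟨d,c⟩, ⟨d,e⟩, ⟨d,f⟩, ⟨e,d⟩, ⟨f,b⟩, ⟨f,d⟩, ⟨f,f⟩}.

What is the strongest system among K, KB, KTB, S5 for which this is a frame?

Symmetric (axiom B): yes — every pair in R has its reverse in R.
Reflexive (axiom T): no — a is not related to itself.
Euclidean (axiom 5): no — c R a and c R d, but not a R d.
So F validates K, KB; KTB would additionally require R to be reflexive. The strongest is KB.

KB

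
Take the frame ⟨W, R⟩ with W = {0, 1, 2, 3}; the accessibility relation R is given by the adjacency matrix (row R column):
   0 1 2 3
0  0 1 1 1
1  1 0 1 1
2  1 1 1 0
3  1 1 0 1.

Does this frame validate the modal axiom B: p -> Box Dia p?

Yes

The schema B characterises exactly the symmetric frames.
Symmetric: yes — every pair in R has its reverse in R.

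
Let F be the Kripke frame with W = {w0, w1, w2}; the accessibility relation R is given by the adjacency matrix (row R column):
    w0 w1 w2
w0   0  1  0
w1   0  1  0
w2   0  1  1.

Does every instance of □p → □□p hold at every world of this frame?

Yes

The schema 4 characterises exactly the transitive frames.
Transitive: yes — every two-step R-path is closed by a direct edge.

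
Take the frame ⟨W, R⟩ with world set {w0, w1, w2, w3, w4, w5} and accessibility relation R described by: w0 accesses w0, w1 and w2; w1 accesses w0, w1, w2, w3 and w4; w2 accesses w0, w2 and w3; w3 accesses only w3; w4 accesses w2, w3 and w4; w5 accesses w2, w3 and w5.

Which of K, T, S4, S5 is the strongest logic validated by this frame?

Reflexive (axiom T): yes — every world is R-related to itself.
Transitive (axiom 4): no — w0 R w1 and w1 R w3, but not w0 R w3.
Euclidean (axiom 5): no — w0 R w2 and w0 R w1, but not w2 R w1.
So F validates K, T; S4 would additionally require R to be transitive. The strongest is T.

T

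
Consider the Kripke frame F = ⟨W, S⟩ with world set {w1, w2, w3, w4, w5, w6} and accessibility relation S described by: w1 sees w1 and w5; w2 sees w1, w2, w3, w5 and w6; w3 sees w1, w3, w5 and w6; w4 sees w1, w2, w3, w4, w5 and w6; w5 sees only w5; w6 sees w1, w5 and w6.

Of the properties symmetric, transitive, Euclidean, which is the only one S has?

transitive

Symmetric: no — w1 S w5 but not w5 S w1.
Transitive: yes — every two-step S-path is closed by a direct edge.
Euclidean: no — w2 S w1 and w2 S w3, but not w1 S w3.
Only transitive holds.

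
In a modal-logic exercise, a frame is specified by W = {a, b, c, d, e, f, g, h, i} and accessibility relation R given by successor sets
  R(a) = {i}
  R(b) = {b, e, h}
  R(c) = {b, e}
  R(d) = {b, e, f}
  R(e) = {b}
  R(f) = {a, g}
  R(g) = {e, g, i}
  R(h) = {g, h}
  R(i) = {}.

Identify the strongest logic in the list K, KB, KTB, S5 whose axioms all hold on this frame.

Symmetric (axiom B): no — a R i but not i R a.
Reflexive (axiom T): no — a is not related to itself.
Euclidean (axiom 5): no — b R e and b R h, but not e R h.
So F validates K; KB would additionally require R to be symmetric. The strongest is K.

K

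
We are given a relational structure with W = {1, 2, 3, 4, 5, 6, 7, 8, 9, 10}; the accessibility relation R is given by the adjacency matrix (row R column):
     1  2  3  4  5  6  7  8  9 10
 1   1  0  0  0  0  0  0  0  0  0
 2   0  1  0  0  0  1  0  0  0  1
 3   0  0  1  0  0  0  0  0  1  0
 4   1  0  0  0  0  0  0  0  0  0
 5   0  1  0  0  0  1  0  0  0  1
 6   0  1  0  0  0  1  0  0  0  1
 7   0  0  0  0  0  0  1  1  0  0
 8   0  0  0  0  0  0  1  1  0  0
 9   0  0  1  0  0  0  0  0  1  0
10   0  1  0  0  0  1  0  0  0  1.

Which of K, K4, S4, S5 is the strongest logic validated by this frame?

Transitive (axiom 4): yes — every two-step R-path is closed by a direct edge.
Reflexive (axiom T): no — 4 is not related to itself.
Euclidean (axiom 5): yes — any two successors of a common world are R-related.
So F validates K, K4; S4 would additionally require R to be reflexive. The strongest is K4.

K4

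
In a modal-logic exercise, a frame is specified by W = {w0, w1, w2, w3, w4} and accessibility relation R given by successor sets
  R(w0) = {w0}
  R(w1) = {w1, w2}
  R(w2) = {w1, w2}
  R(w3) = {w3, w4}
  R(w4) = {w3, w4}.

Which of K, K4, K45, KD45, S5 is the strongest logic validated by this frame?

Transitive (axiom 4): yes — every two-step R-path is closed by a direct edge.
Euclidean (axiom 5): yes — any two successors of a common world are R-related.
Serial (axiom D): yes — every world has a successor (e.g. w0 R w0).
Reflexive (axiom T): yes — every world is R-related to itself.
So F validates K, K4, K45, KD45, S5. The strongest is S5.

S5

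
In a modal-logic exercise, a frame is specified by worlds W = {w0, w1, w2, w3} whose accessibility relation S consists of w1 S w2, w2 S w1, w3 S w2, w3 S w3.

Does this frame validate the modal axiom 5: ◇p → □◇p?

Axiom 5 corresponds to the accessibility relation being Euclidean.
Euclidean: no — w1 S w2 and w1 S w2, but not w2 S w2.

No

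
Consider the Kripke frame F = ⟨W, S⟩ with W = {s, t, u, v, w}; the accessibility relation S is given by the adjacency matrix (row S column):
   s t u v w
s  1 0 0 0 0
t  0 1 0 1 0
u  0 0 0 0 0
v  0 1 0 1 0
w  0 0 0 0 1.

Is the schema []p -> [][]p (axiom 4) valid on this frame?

The schema 4 characterises exactly the transitive frames.
Transitive: yes — every two-step S-path is closed by a direct edge.

Yes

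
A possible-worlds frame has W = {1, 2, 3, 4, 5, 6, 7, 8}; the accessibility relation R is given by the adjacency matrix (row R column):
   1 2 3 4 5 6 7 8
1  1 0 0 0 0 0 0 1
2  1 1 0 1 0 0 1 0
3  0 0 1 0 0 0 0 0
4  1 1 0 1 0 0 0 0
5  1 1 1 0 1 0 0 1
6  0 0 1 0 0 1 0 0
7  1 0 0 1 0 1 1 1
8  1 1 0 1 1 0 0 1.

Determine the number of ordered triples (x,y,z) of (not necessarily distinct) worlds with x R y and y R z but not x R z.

Enumerating: (1,8,2), (1,8,4), (1,8,5), (2,1,8), (2,7,6), (2,7,8), (4,1,8), (4,2,7), (5,2,4), (5,2,7), (5,8,4), (7,4,2), (7,6,3), (7,8,2), (7,8,5), (8,2,7), (8,5,3).

17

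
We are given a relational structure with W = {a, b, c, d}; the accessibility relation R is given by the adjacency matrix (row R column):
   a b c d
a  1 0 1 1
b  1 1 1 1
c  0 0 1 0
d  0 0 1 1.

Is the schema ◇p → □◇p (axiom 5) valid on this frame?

By correspondence theory, 5 is valid on a frame iff R is Euclidean.
Euclidean: no — a R c and a R d, but not c R d.

No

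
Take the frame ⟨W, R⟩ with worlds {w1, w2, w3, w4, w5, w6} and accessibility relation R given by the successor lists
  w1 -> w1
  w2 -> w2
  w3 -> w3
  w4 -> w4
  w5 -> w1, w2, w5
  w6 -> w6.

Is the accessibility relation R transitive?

Yes

Transitive: yes — every two-step R-path is closed by a direct edge.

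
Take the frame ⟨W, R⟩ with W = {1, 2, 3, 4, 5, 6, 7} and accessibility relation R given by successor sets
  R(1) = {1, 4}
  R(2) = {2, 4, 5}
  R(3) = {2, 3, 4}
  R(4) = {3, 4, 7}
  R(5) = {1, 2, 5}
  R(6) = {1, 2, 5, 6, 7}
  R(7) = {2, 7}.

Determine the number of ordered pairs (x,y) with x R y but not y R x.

Enumerating: (1,4), (2,4), (3,2), (4,7), (5,1), (6,1), (6,2), (6,5), (6,7), (7,2).

10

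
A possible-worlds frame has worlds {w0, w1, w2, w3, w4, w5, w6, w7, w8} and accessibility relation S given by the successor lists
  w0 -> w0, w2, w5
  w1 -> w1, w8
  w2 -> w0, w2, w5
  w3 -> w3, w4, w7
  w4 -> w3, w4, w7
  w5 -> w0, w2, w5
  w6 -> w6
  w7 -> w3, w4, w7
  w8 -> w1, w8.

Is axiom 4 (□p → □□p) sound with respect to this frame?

By correspondence theory, 4 is valid on a frame iff S is transitive.
Transitive: yes — every two-step S-path is closed by a direct edge.

Yes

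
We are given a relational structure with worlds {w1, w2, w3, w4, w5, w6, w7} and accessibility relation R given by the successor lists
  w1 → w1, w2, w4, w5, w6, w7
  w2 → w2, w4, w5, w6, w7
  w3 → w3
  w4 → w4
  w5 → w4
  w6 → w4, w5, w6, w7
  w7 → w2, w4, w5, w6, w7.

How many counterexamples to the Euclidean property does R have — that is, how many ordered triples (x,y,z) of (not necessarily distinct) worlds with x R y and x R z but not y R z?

38

Enumerating: (w1,w2,w1), (w1,w4,w1), (w1,w4,w2), (w1,w4,w5), (w1,w4,w6), (w1,w4,w7), (w1,w5,w1), (w1,w5,w2), (w1,w5,w5), (w1,w5,w6), (w1,w5,w7), (w1,w6,w1), … and 26 more.
Total: 38.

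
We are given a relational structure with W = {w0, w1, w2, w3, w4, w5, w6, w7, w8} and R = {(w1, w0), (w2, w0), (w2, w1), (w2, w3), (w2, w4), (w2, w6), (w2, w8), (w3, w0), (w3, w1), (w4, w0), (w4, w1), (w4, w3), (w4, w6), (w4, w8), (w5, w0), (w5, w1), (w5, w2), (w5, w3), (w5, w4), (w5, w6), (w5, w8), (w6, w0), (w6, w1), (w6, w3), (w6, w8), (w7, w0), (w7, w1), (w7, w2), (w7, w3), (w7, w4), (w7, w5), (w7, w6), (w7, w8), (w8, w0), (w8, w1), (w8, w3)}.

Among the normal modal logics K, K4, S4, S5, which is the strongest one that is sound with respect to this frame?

Transitive (axiom 4): yes — every two-step R-path is closed by a direct edge.
Reflexive (axiom T): no — w0 is not related to itself.
Euclidean (axiom 5): no — w2 R w0 and w2 R w1, but not w0 R w1.
So F validates K, K4; S4 would additionally require R to be reflexive. The strongest is K4.

K4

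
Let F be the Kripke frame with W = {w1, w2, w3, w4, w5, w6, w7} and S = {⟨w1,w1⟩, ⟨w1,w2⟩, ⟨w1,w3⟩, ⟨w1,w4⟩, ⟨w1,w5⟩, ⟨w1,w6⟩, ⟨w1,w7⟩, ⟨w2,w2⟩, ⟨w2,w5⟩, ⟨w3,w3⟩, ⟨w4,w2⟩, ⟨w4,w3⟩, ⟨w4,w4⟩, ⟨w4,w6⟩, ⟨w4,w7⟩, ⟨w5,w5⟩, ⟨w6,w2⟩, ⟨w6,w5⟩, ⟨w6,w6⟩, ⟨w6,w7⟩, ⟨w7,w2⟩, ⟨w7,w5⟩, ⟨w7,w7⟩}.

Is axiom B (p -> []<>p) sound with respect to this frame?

The schema B characterises exactly the symmetric frames.
Symmetric: no — w1 S w2 but not w2 S w1.

No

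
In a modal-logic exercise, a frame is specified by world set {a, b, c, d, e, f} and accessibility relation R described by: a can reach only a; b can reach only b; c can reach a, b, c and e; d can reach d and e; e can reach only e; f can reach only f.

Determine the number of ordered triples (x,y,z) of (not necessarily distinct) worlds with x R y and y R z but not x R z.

R is transitive; there are no such tuples.

0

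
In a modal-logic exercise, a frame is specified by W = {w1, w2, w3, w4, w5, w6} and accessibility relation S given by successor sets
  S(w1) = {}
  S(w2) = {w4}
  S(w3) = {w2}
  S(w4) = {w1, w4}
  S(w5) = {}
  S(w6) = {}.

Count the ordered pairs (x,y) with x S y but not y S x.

3

Enumerating: (w2,w4), (w3,w2), (w4,w1).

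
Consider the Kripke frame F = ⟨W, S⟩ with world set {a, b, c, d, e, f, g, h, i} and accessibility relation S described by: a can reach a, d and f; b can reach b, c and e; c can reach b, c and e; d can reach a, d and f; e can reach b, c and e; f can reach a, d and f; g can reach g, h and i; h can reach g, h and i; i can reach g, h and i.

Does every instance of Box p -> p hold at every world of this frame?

Yes

Axiom T corresponds to the accessibility relation being reflexive.
Reflexive: yes — every world is S-related to itself.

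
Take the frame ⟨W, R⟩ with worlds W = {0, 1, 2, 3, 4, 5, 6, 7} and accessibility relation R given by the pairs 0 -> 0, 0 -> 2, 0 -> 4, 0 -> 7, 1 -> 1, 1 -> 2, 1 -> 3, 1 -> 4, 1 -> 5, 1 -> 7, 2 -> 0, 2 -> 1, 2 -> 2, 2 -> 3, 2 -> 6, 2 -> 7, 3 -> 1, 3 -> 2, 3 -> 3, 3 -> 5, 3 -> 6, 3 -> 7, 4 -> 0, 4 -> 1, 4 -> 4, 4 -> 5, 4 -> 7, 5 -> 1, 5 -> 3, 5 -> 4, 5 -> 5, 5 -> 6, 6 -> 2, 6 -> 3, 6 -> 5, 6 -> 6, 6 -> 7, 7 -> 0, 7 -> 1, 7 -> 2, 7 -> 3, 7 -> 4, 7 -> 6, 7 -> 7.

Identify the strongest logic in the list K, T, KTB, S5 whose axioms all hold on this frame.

Reflexive (axiom T): yes — every world is R-related to itself.
Symmetric (axiom B): yes — every pair in R has its reverse in R.
Euclidean (axiom 5): no — 0 R 2 and 0 R 4, but not 2 R 4.
So F validates K, T, KTB; S5 would additionally require R to be Euclidean. The strongest is KTB.

KTB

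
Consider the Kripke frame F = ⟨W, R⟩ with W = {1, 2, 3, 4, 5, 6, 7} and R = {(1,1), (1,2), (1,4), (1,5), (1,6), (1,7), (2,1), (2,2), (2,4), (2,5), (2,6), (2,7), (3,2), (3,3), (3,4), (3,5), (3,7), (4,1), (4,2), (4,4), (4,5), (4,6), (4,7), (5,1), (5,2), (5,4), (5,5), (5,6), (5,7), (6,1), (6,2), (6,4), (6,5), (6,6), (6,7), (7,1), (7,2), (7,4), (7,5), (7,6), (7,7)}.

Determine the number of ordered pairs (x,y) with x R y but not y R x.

4

Enumerating: (3,2), (3,4), (3,5), (3,7).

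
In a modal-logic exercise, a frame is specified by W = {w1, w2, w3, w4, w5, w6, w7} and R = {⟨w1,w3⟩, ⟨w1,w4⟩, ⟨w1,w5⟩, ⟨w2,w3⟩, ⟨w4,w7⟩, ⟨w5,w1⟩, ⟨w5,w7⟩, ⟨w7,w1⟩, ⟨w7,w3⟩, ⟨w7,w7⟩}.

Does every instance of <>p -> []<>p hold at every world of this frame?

No

By correspondence theory, 5 is valid on a frame iff R is Euclidean.
Euclidean: no — w1 R w3 and w1 R w4, but not w3 R w4.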